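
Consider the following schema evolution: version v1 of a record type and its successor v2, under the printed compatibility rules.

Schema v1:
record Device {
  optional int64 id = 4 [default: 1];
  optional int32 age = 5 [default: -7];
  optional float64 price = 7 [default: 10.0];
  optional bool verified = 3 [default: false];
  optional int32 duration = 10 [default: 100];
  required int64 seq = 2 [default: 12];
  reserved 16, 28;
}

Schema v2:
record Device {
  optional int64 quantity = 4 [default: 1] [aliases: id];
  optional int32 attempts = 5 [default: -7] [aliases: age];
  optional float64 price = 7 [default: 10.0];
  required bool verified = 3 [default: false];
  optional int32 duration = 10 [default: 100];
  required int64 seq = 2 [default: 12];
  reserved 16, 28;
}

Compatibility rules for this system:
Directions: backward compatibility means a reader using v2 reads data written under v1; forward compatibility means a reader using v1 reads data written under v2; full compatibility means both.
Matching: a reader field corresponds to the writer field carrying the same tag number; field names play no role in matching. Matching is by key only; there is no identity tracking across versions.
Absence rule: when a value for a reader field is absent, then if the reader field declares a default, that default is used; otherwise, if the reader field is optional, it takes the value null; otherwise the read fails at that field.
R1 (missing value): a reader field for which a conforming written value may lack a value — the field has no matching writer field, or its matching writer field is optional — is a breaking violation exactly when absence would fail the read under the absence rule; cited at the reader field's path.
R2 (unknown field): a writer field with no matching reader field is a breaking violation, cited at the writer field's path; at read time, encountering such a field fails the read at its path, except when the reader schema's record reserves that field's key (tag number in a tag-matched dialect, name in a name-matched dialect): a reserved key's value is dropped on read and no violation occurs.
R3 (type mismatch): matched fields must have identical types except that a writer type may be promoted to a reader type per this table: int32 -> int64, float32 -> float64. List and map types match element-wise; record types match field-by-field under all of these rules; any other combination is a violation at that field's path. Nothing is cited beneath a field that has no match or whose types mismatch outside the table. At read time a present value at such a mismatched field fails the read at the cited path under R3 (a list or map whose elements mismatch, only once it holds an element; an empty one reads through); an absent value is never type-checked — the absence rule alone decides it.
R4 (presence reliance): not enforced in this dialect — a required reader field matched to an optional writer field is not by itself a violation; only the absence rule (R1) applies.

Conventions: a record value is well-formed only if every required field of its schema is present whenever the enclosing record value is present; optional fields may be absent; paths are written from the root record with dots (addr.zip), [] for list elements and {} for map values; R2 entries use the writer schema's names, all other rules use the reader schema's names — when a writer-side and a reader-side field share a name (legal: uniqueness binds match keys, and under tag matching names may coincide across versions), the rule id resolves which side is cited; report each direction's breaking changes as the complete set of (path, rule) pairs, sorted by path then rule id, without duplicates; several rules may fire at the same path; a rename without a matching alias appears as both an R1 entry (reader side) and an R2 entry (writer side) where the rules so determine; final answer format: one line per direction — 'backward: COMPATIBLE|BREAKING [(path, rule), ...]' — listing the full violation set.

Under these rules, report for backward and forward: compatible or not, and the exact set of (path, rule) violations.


each type pair in Device: writer, then reader
backward for Device (reader v2, writer v1):
  quantity: int64 -> int64, writer optional; from id
  attempts: int32 -> int32, writer optional; from age
  price: float64 -> float64, writer optional; from price
  verified: bool -> bool, writer optional; from verified
  duration: int32 -> int32, writer optional; from duration
  seq: int64 -> int64, writer required; from seq
  => backward: COMPATIBLE
forward for Device (reader v1, writer v2):
  id: int64 -> int64, writer optional; from quantity
  age: int32 -> int32, writer optional; from attempts
  price: float64 -> float64, writer optional; from price
  verified: bool -> bool, writer required; from verified
  duration: int32 -> int32, writer optional; from duration
  seq: int64 -> int64, writer required; from seq
  => forward: COMPATIBLE

backward: COMPATIBLE []; forward: COMPATIBLE []


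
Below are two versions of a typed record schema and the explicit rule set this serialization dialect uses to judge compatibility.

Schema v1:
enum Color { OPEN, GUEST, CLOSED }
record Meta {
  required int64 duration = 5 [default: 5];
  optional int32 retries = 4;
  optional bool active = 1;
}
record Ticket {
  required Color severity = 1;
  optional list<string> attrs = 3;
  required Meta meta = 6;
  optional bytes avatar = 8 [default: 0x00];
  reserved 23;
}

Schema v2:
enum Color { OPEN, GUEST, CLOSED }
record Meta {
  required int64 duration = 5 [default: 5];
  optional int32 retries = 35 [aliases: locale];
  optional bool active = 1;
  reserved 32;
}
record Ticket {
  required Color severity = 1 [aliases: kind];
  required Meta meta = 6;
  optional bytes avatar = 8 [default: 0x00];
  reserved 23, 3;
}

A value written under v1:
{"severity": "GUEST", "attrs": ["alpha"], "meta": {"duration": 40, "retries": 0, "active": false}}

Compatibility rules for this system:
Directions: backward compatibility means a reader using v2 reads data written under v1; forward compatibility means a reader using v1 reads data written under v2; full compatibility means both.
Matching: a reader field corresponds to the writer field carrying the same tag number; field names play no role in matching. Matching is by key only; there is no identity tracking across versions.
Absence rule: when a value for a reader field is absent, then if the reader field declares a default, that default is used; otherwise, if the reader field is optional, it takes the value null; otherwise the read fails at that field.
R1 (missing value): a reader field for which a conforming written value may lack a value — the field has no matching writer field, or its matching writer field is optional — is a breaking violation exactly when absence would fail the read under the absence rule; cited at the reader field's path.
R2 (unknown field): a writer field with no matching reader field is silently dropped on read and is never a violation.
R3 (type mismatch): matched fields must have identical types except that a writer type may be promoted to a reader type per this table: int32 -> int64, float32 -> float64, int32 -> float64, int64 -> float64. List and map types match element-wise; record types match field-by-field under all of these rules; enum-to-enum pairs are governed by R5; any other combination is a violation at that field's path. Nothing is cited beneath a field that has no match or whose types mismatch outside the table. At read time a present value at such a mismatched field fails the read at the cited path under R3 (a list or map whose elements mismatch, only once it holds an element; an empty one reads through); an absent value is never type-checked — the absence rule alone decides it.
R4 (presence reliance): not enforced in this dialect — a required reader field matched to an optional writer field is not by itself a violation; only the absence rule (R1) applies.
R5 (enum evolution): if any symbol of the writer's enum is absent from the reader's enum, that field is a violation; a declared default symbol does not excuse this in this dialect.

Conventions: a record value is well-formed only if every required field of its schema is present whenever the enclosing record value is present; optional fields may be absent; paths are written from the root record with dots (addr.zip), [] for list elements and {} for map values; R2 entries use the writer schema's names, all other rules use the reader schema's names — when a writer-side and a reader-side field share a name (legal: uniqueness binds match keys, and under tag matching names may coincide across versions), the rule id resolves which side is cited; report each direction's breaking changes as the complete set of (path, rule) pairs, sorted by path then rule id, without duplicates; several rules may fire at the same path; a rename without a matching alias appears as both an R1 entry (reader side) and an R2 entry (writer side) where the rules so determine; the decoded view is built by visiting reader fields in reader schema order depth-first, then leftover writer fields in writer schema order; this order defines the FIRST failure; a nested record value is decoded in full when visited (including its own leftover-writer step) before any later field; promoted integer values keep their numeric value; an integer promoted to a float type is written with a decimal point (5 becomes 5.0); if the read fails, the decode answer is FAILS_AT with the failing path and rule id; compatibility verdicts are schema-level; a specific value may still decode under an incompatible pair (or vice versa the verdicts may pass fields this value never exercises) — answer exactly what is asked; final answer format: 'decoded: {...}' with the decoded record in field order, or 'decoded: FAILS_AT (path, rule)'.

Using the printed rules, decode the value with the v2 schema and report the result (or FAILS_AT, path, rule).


each type pair in Ticket: writer, then reader
decode walk for Ticket under reader schema v2:
  severity := "GUEST"
  meta.duration := 40
  meta.retries := null (not supplied -> null)
  meta.active := false
  writer meta.retries: unmatched, discarded
  avatar := 0x00 (no value, default fills)
  writer attrs: unmatched, discarded
  => decoded: {"severity": "GUEST", "meta": {"duration": 40, "retries": null, "active": false}, "avatar": 0x00}

decoded: {"severity": "GUEST", "meta": {"duration": 40, "retries": null, "active": false}, "avatar": 0x00}


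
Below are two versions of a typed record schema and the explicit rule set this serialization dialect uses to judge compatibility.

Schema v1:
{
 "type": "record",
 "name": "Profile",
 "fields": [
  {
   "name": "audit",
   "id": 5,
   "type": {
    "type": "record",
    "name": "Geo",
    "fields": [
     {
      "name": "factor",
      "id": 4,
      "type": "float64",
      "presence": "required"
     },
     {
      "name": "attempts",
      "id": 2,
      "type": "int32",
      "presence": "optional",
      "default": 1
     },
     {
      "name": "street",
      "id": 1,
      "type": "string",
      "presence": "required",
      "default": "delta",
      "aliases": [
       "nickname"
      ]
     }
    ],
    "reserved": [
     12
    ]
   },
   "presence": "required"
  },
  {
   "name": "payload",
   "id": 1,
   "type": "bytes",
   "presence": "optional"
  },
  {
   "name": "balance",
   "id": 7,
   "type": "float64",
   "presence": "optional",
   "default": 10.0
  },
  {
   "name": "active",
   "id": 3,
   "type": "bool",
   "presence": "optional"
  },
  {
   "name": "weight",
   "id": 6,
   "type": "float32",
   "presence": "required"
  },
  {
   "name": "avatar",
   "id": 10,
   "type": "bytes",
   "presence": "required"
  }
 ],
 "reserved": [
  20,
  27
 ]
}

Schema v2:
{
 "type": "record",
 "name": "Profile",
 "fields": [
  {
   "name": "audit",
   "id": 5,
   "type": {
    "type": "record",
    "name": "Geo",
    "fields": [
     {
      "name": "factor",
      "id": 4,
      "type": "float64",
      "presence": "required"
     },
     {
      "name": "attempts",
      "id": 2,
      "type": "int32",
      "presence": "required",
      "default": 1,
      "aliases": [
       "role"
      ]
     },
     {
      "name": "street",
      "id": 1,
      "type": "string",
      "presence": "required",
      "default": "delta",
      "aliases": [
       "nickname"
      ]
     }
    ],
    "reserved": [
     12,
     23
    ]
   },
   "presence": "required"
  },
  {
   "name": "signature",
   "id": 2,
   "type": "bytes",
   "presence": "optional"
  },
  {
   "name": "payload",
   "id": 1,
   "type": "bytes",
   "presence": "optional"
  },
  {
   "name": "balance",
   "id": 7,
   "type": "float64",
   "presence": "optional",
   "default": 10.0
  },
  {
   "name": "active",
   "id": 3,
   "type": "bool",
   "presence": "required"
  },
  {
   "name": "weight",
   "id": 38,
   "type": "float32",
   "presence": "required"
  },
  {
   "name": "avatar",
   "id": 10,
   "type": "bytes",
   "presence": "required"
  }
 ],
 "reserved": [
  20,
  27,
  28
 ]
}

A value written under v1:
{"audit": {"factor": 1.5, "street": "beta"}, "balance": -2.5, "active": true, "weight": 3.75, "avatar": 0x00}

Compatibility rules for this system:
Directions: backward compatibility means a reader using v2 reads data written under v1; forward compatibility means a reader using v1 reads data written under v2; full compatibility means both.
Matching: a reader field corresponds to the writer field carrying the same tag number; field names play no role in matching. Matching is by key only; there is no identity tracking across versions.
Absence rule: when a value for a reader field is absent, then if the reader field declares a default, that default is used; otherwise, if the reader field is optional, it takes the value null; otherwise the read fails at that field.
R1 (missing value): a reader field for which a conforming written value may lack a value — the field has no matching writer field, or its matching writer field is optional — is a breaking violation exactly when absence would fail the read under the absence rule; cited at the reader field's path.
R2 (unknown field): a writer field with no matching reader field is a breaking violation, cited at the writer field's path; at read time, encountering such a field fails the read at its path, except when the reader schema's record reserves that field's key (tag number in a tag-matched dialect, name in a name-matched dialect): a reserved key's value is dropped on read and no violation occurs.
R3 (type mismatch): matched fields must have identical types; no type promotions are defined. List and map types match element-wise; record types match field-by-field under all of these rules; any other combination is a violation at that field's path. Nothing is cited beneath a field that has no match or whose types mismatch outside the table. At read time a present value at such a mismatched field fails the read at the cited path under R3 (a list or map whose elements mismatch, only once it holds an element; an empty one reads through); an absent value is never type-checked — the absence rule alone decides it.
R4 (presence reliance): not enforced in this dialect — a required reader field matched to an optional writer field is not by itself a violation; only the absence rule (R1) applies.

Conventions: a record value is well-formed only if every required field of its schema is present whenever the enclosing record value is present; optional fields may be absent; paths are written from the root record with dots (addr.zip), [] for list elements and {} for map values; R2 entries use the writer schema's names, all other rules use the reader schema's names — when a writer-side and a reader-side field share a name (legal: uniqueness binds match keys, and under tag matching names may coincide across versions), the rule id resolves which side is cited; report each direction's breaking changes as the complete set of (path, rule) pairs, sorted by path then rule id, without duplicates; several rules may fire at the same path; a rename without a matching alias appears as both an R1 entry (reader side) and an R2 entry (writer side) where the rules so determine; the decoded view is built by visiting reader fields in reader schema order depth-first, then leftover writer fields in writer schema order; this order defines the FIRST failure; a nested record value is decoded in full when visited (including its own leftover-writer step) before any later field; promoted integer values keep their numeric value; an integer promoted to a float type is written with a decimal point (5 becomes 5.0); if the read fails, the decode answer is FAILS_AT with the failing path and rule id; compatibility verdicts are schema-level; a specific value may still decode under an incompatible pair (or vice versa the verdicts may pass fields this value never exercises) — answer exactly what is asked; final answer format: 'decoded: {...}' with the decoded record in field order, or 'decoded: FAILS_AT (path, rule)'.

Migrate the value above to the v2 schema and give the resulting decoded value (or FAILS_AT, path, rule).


decoded: FAILS_AT (weight, R1)

in Profile below, arrows point writer -> reader
migrating the Profile value to v2:
  audit.factor := 1.5
  audit.attempts := 1 (absent -> default)
  audit.street := "beta"
  signature := null (absent, optional -> null)
  payload := null (absent, optional -> null)
  balance := -2.5
  active := true
  read fails at weight under R1 (no fill)
  => FAILS_AT (weight, R1)
the rest of the Profile diff is inert for this question:
  field attempts in record Geo: optional changed to required -> no rule fires on it and the decoded Profile view is identical with or without it
  field active in record Profile: optional changed to required -> shifts the Profile verdicts, not this decode
  added field signature to record Profile: optional bytes, tag 2 (in v2 it sits immediately before payload) -> shifts the Profile verdicts, not this decode


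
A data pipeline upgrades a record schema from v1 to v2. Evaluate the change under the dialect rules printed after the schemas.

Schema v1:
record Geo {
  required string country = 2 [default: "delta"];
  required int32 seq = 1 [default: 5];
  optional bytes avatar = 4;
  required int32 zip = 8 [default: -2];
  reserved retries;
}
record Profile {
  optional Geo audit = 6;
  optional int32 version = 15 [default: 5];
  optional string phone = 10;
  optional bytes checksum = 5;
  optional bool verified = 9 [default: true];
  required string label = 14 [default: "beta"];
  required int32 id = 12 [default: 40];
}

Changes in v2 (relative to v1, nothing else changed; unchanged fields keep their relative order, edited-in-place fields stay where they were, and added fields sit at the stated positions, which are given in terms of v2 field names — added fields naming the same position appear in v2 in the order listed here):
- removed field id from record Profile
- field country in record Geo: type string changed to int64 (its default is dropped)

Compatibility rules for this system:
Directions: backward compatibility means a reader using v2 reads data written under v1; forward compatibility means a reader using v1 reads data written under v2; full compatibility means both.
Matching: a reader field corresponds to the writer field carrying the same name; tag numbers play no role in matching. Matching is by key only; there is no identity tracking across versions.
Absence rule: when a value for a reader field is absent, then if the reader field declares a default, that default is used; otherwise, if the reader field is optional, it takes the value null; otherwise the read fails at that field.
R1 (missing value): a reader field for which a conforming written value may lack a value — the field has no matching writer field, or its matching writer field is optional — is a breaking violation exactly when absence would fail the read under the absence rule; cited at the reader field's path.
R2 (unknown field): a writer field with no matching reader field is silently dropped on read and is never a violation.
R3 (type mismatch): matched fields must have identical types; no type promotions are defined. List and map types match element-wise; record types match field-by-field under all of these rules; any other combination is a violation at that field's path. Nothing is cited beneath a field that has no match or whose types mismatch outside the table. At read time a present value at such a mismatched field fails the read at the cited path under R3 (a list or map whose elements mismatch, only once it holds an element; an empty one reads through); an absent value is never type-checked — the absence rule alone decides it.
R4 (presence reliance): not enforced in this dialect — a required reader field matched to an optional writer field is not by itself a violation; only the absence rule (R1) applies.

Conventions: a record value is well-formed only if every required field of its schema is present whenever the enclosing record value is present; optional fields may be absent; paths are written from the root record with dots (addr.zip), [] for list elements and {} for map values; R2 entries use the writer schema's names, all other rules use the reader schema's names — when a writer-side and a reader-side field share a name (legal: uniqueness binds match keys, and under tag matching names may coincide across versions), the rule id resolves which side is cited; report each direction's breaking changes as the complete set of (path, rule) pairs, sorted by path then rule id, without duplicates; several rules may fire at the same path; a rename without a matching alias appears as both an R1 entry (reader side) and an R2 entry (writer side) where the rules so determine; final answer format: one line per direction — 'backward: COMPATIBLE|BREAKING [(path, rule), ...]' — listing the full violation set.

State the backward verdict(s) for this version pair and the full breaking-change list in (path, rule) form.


in Profile below, arrows point writer -> reader
checking backward for Profile: reader v2 against writer v1:
  audit: paired with writer audit (Geo -> Geo; writer optional)
  version: paired with writer version (int32 -> int32; writer optional)
  phone: paired with writer phone (string -> string; writer optional)
  checksum: paired with writer checksum (bytes -> bytes; writer optional)
  verified: paired with writer verified (bool -> bool; writer optional)
  label: paired with writer label (string -> string; writer required)
  id (writer side), unknown to reader
  audit.country: paired with writer audit.country (string -> int64; writer required)
  audit.seq: paired with writer audit.seq (int32 -> int32; writer required)
  audit.avatar: paired with writer audit.avatar (bytes -> bytes; writer optional)
  audit.zip: paired with writer audit.zip (int32 -> int32; writer required)
  R3 fires at audit.country
  => backward verdict for Profile: BREAKING, 1 violation(s)
ruling out the remaining Profile differences:
  removed field id from record Profile -> inert for the asked Profile verdict: nothing fires

backward: BREAKING [(audit.country, R3)]


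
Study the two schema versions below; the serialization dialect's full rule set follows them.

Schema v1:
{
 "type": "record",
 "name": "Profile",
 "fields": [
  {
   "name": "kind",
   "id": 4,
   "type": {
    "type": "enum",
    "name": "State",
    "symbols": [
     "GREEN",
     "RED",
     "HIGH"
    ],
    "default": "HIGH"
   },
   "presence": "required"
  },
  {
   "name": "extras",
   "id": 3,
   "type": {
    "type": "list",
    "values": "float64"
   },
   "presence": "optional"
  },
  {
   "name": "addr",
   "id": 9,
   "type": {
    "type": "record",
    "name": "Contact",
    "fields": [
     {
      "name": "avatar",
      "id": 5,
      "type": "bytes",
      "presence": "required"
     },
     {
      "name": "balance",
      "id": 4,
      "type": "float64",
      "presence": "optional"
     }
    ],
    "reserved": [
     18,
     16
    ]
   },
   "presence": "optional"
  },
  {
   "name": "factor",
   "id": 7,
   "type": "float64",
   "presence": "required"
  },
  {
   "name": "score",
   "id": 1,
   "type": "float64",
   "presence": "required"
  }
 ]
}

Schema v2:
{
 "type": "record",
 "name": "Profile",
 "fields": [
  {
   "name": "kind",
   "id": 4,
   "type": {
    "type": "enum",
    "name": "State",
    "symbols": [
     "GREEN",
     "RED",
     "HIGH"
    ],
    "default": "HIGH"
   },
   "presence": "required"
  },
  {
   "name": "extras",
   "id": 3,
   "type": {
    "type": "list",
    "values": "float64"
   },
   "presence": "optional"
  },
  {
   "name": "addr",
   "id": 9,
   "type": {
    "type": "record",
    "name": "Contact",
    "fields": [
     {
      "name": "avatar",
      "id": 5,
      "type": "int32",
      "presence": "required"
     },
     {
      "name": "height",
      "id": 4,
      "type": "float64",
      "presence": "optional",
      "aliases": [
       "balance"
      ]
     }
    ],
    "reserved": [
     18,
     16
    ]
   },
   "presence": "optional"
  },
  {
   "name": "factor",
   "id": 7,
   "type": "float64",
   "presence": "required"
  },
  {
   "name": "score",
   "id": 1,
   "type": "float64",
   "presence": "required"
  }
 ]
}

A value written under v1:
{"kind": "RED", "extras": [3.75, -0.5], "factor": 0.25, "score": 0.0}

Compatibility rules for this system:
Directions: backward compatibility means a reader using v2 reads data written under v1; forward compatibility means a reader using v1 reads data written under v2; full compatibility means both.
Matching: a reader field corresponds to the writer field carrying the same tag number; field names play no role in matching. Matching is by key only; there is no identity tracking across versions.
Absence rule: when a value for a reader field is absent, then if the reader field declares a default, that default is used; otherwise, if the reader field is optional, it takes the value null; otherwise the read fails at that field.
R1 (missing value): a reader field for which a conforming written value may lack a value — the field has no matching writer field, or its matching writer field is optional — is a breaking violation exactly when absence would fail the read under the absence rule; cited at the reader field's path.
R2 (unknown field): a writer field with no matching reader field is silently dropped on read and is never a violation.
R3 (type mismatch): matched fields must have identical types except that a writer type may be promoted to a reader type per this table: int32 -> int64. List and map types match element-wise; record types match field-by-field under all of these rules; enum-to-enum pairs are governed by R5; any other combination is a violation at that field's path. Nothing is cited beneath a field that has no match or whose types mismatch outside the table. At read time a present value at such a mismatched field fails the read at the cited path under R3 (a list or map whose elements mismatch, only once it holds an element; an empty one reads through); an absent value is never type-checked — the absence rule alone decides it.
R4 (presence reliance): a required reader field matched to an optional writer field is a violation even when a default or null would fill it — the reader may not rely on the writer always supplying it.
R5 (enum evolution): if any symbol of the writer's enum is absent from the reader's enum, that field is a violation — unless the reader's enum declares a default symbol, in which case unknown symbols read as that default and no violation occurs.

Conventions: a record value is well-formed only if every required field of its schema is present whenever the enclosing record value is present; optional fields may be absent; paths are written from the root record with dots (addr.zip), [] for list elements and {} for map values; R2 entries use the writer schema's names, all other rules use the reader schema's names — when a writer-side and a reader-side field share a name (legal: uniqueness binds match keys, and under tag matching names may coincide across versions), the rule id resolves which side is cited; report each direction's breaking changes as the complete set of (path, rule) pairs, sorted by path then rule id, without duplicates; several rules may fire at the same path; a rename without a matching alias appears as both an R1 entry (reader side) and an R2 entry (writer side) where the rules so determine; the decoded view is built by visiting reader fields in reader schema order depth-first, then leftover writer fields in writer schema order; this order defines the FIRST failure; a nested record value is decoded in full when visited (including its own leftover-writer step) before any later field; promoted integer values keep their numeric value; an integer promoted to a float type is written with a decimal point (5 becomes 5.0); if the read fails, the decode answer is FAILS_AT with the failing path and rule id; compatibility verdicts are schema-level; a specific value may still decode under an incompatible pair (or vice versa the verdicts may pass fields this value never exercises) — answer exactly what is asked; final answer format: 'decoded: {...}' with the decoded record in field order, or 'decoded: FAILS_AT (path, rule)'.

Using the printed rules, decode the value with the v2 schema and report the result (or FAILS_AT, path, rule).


decoded: {"kind": "RED", "extras": [3.75, -0.5], "addr": null, "factor": 0.25, "score": 0.0}

the writer's type comes first in each Profile pair
decoding the Profile value with the v2 reader:
  kind := "RED"
  extras := [3.75, -0.5]
  addr := null (absent, optional -> null)
  factor := 0.25
  score := 0.0
  => decoded: {"kind": "RED", "extras": [3.75, -0.5], "addr": null, "factor": 0.25, "score": 0.0}
ruling out the remaining Profile differences:
  field avatar in record Contact: type bytes changed to int32 -> matters for Profile compatibility verdicts, not for this value's decode
  renamed field balance to height in record Contact (alias balance declared on the renamed field) -> inert under this dialect — no rule fires on Profile and the result does not move


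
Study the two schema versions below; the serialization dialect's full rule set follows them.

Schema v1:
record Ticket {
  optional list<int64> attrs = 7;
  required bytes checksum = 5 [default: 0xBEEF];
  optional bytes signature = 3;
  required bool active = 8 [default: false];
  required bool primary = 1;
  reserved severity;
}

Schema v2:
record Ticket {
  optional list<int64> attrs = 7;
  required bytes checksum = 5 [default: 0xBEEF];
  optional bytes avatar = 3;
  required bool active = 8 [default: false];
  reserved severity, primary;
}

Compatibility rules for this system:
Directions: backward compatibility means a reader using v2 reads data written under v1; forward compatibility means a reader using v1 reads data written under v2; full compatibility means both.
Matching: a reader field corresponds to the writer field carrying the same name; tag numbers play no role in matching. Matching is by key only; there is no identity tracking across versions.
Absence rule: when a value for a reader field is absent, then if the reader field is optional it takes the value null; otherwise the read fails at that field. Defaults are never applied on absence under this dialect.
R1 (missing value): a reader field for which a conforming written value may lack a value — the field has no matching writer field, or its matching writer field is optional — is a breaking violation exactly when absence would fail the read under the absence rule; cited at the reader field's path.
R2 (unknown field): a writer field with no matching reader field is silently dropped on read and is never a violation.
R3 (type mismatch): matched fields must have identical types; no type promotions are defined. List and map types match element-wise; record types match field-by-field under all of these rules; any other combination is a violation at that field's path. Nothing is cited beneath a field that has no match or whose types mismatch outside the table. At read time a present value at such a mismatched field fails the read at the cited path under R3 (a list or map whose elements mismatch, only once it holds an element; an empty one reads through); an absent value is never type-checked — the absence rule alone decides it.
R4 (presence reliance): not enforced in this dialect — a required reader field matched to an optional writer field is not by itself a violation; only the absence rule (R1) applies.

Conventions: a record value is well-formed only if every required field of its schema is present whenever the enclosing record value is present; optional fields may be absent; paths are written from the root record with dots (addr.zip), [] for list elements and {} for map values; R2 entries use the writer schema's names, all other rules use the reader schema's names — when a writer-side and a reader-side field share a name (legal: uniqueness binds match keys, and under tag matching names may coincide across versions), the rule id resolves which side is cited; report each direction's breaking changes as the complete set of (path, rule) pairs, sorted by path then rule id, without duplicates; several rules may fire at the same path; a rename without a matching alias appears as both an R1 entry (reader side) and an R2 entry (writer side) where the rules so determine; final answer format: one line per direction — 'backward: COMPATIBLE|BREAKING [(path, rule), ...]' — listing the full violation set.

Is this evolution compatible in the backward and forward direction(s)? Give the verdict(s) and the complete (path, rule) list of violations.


the writer's type comes first in each Ticket pair
backward for Ticket (reader v2, writer v1):
  attrs <- attrs (list<int64> -> list<int64>, writer optional)
  checksum <- checksum (bytes -> bytes, writer required)
  avatar: no writer match
  active <- active (bool -> bool, writer required)
  writer field signature has no reader counterpart
  writer field primary has no reader counterpart
  => no violations; backward on Ticket: COMPATIBLE
forward for Ticket (reader v1, writer v2):
  attrs <- attrs (list<int64> -> list<int64>, writer optional)
  checksum <- checksum (bytes -> bytes, writer required)
  signature: no writer match
  active <- active (bool -> bool, writer required)
  primary: no writer match
  writer field avatar has no reader counterpart
  violation R1 at primary
  => forward: BREAKING (1)

backward: COMPATIBLE []; forward: BREAKING [(primary, R1)]


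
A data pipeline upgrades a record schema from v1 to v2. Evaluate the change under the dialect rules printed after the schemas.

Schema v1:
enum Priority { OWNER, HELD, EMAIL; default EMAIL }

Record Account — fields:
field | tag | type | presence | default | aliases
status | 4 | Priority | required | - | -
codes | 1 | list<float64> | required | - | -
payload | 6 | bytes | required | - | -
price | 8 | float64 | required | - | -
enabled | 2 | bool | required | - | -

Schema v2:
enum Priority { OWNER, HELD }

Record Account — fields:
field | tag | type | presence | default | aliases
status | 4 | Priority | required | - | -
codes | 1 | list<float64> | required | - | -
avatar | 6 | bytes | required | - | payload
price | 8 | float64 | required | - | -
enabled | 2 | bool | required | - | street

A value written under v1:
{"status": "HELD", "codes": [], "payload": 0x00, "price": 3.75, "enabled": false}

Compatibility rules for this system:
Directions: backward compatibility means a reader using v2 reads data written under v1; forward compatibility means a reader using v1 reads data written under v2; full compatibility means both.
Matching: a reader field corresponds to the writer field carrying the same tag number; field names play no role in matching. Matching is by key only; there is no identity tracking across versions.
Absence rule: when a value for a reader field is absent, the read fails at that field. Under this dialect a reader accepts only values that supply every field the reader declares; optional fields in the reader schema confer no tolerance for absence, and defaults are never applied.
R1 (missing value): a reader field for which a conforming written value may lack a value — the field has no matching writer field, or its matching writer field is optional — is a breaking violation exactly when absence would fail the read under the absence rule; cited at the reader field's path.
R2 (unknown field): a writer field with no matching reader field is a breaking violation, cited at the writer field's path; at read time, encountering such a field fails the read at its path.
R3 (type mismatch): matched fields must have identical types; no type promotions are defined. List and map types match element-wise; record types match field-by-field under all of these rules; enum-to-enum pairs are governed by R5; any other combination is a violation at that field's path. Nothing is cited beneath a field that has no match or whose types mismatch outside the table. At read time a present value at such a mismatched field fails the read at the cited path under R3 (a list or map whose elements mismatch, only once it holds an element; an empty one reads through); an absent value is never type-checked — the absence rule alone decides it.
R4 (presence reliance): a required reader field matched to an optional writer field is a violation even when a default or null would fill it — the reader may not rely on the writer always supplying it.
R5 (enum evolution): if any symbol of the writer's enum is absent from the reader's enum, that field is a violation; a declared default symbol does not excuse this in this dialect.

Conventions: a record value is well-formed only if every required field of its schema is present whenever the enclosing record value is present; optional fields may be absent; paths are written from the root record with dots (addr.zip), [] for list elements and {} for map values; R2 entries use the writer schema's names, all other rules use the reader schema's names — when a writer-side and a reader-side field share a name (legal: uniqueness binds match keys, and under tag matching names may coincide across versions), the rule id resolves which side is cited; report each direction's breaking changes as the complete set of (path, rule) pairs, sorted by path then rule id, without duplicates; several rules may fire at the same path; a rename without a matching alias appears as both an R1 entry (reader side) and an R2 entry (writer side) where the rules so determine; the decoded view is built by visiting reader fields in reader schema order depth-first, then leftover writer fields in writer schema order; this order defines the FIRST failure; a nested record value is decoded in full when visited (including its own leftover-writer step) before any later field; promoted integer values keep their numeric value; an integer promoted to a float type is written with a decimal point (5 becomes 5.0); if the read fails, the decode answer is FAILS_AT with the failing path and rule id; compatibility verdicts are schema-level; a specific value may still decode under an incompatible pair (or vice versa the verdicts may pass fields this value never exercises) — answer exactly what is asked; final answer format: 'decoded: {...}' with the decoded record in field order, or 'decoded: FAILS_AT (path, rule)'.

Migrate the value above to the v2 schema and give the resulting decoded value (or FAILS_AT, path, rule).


decoded: {"status": "HELD", "codes": [], "avatar": 0x00, "price": 3.75, "enabled": false}

arrows below run writer -> reader for Account
decode walk for Account under reader schema v2:
  status := "HELD"
  codes := []
  avatar := 0x00 (from writer payload)
  price := 3.75
  enabled := false
  => decoded: {"status": "HELD", "codes": [], "avatar": 0x00, "price": 3.75, "enabled": false}
remaining Account differences; none change what is asked:
  enum Priority (field status in record Account): symbol EMAIL removed (it was the default; the default is cleared) -> shifts the Account verdicts, not this decode


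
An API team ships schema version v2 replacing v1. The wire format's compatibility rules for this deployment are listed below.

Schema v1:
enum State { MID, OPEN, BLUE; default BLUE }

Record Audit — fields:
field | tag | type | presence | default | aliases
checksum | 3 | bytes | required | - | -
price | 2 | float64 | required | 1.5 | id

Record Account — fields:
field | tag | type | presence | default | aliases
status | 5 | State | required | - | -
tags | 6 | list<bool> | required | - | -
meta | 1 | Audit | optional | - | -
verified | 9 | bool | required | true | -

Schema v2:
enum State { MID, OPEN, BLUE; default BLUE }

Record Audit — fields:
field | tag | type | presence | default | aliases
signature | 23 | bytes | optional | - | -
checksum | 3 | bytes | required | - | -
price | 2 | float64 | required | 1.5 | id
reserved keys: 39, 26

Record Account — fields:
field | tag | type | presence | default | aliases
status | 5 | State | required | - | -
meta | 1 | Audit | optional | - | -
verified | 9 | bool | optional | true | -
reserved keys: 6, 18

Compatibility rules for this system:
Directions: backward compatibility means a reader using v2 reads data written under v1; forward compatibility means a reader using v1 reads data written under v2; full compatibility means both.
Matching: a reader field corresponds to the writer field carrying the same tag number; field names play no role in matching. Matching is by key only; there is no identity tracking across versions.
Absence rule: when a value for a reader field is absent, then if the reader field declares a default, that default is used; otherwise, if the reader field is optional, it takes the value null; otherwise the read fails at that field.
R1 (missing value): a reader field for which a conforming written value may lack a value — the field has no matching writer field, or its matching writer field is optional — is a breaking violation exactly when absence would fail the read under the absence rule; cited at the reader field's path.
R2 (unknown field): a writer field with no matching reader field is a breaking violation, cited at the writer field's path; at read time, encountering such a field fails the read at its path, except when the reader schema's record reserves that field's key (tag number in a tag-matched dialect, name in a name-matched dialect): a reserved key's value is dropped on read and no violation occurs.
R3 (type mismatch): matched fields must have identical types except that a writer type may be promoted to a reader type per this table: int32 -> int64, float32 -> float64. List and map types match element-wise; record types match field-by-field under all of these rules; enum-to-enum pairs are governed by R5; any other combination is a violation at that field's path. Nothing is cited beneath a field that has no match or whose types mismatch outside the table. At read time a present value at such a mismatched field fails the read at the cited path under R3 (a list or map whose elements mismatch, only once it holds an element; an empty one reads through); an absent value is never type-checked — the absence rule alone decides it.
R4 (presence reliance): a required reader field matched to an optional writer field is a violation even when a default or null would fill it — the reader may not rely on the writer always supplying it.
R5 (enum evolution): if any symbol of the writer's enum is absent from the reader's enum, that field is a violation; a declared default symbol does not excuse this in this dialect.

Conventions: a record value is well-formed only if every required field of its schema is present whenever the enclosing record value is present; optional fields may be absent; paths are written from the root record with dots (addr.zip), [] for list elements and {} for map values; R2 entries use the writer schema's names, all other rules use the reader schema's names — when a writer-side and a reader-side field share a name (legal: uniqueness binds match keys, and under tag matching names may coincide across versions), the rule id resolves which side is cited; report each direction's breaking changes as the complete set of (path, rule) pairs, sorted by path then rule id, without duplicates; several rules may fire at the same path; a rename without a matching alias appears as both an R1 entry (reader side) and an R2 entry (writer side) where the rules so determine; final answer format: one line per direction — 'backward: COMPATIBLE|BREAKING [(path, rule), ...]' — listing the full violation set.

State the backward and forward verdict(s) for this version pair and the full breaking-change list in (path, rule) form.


backward: COMPATIBLE []; forward: BREAKING [(meta.signature, R2), (tags, R1), (verified, R4)]

arrows below run writer -> reader for Account
checking backward for Account: reader v2 against writer v1:
  status: State -> State, writer required; from status
  meta: Audit -> Audit, writer optional; from meta
  verified: bool -> bool, writer required; from verified
  writer tags: unknown to reader
  no writer field matches reader meta.signature
  meta.checksum: bytes -> bytes, writer required; from meta.checksum
  meta.price: float64 -> float64, writer required; from meta.price
  => backward: COMPATIBLE
checking forward for Account: reader v1 against writer v2:
  status: State -> State, writer required; from status
  no writer field matches reader tags
  meta: Audit -> Audit, writer optional; from meta
  verified: bool -> bool, writer optional; from verified
  meta.checksum: bytes -> bytes, writer required; from meta.checksum
  meta.price: float64 -> float64, writer required; from meta.price
  writer meta.signature: unknown to reader
  breaking: (meta.signature, R2)
  breaking: (tags, R1)
  breaking: (verified, R4)
  => forward verdict for Account: BREAKING, 3 violation(s)
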